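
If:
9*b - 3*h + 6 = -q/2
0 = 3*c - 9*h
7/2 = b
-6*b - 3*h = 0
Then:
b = 7/2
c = -21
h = -7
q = -117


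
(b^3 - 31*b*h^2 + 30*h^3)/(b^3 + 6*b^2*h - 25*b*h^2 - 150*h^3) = (b - h)/(b + 5*h)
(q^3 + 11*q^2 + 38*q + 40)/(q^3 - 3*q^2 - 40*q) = (q^2 + 6*q + 8)/(q*(q - 8))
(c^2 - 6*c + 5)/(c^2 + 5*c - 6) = (c - 5)/(c + 6)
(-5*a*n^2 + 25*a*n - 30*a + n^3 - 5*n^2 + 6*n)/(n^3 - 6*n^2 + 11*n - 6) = (-5*a + n)/(n - 1)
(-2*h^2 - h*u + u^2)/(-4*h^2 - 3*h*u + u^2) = (-2*h + u)/(-4*h + u)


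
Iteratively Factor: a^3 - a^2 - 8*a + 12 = (a + 3)*(a^2 - 4*a + 4) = (a - 2)*(a + 3)*(a - 2)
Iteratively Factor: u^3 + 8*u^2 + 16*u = (u)*(u^2 + 8*u + 16) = u*(u + 4)*(u + 4)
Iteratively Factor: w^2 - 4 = (w + 2)*(w - 2)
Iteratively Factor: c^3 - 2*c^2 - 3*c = (c + 1)*(c^2 - 3*c) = (c - 3)*(c + 1)*(c)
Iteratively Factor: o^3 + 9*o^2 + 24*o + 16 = (o + 4)*(o^2 + 5*o + 4) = (o + 4)^2*(o + 1)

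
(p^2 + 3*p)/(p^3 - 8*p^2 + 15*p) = (p + 3)/(p^2 - 8*p + 15)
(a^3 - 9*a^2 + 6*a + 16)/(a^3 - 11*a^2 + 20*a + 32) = (a - 2)/(a - 4)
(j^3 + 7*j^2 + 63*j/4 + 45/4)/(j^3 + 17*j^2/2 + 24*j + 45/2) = (j + 3/2)/(j + 3)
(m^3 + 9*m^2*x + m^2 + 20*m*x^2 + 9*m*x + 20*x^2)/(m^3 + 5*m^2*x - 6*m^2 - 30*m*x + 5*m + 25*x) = (m^2 + 4*m*x + m + 4*x)/(m^2 - 6*m + 5)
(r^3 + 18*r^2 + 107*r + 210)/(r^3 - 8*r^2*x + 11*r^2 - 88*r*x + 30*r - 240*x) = (-r - 7)/(-r + 8*x)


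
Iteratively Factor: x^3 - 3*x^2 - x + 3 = (x + 1)*(x^2 - 4*x + 3) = (x - 3)*(x + 1)*(x - 1)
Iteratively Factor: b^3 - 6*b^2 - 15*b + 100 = (b - 5)*(b^2 - b - 20) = (b - 5)*(b + 4)*(b - 5)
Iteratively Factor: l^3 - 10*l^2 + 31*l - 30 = (l - 2)*(l^2 - 8*l + 15) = (l - 5)*(l - 2)*(l - 3)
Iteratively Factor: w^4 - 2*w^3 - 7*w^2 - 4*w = (w)*(w^3 - 2*w^2 - 7*w - 4) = w*(w + 1)*(w^2 - 3*w - 4) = w*(w - 4)*(w + 1)*(w + 1)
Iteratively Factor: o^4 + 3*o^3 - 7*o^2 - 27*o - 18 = (o + 1)*(o^3 + 2*o^2 - 9*o - 18) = (o - 3)*(o + 1)*(o^2 + 5*o + 6) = (o - 3)*(o + 1)*(o + 3)*(o + 2)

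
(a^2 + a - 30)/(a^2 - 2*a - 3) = (-a^2 - a + 30)/(-a^2 + 2*a + 3)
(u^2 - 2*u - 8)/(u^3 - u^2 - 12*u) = (u + 2)/(u*(u + 3))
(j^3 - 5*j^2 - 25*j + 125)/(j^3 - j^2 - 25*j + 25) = (j - 5)/(j - 1)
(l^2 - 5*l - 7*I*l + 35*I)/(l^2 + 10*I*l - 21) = (l^2 - 5*l - 7*I*l + 35*I)/(l^2 + 10*I*l - 21)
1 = 1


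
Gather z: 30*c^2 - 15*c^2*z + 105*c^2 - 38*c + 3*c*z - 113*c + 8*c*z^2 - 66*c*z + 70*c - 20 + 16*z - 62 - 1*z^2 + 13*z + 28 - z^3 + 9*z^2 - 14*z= 135*c^2 - 81*c - z^3 + z^2*(8*c + 8) + z*(-15*c^2 - 63*c + 15) - 54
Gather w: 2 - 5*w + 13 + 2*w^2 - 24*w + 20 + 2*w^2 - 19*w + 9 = 4*w^2 - 48*w + 44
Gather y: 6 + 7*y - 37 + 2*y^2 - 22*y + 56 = 2*y^2 - 15*y + 25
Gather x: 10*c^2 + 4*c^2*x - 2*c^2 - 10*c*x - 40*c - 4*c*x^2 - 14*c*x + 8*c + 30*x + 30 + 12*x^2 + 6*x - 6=8*c^2 - 32*c + x^2*(12 - 4*c) + x*(4*c^2 - 24*c + 36) + 24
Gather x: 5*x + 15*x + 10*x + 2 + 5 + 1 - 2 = 30*x + 6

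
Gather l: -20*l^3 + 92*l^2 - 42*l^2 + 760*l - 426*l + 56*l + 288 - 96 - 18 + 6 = -20*l^3 + 50*l^2 + 390*l + 180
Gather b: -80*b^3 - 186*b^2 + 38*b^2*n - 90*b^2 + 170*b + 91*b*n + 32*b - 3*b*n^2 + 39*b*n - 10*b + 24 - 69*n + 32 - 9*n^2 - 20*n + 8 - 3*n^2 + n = -80*b^3 + b^2*(38*n - 276) + b*(-3*n^2 + 130*n + 192) - 12*n^2 - 88*n + 64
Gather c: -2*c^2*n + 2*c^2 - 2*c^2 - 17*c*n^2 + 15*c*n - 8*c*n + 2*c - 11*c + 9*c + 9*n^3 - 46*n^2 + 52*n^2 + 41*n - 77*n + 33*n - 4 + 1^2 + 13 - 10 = -2*c^2*n + c*(-17*n^2 + 7*n) + 9*n^3 + 6*n^2 - 3*n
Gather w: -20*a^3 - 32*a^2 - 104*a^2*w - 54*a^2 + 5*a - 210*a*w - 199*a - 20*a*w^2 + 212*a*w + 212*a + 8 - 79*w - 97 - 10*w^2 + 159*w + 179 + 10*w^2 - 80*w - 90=-20*a^3 - 86*a^2 - 20*a*w^2 + 18*a + w*(-104*a^2 + 2*a)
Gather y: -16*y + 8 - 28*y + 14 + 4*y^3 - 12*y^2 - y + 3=4*y^3 - 12*y^2 - 45*y + 25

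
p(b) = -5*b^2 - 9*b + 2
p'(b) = -10*b - 9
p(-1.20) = 5.60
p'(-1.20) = 3.00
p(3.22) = -78.82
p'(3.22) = -41.20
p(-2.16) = -1.89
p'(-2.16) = 12.60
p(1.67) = -26.97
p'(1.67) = -25.70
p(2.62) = -55.90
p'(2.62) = -35.20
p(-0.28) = 4.13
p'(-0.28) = -6.20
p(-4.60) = -62.40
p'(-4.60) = 37.00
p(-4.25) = -50.06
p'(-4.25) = 33.50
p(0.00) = 2.00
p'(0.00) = -9.00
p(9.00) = -484.00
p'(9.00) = -99.00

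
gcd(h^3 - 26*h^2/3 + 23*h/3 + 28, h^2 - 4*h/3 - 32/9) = h + 4/3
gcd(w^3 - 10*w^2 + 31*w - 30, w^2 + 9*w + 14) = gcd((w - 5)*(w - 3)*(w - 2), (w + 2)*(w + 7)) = 1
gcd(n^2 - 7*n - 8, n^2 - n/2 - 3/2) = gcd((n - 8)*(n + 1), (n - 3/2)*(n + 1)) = n + 1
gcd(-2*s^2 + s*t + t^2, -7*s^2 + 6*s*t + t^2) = s - t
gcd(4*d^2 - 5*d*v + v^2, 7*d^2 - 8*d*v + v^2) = -d + v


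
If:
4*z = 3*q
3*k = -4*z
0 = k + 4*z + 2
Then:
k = 1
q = -1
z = -3/4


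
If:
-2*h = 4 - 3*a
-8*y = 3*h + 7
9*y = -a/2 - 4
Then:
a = 46/73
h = -77/73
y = -35/73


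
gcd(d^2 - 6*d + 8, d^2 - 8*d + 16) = d - 4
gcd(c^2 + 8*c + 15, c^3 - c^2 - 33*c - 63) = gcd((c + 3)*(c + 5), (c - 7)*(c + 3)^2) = c + 3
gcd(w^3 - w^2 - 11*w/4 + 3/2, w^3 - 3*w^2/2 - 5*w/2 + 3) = w^2 - w/2 - 3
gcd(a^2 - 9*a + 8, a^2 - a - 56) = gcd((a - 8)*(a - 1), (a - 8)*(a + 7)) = a - 8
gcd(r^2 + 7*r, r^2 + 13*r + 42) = r + 7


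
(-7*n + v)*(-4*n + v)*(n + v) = 28*n^3 + 17*n^2*v - 10*n*v^2 + v^3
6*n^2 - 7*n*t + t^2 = (-6*n + t)*(-n + t)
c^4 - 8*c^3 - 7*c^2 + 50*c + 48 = (c - 8)*(c - 3)*(c + 1)*(c + 2)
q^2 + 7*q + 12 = (q + 3)*(q + 4)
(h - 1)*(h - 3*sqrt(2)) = h^2 - 3*sqrt(2)*h - h + 3*sqrt(2)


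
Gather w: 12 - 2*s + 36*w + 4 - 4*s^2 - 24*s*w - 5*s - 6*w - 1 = -4*s^2 - 7*s + w*(30 - 24*s) + 15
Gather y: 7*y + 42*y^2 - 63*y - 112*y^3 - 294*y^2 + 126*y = -112*y^3 - 252*y^2 + 70*y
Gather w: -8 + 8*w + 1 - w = 7*w - 7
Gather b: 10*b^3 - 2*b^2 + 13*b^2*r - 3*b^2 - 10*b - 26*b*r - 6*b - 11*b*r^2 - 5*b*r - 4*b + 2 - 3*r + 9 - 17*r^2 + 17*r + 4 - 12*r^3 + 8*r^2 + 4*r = 10*b^3 + b^2*(13*r - 5) + b*(-11*r^2 - 31*r - 20) - 12*r^3 - 9*r^2 + 18*r + 15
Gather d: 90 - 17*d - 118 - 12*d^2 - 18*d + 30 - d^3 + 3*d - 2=-d^3 - 12*d^2 - 32*d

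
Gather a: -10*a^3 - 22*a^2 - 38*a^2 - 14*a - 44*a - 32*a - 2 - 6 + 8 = -10*a^3 - 60*a^2 - 90*a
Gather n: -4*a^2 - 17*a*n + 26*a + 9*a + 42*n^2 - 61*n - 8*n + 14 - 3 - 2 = -4*a^2 + 35*a + 42*n^2 + n*(-17*a - 69) + 9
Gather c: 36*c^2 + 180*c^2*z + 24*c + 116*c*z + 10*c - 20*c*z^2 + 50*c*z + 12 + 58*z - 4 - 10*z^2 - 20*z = c^2*(180*z + 36) + c*(-20*z^2 + 166*z + 34) - 10*z^2 + 38*z + 8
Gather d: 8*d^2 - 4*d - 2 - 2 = 8*d^2 - 4*d - 4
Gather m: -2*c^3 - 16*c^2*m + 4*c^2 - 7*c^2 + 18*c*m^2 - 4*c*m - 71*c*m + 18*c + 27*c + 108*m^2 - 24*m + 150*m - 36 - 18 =-2*c^3 - 3*c^2 + 45*c + m^2*(18*c + 108) + m*(-16*c^2 - 75*c + 126) - 54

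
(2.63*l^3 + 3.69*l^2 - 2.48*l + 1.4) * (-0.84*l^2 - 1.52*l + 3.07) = -2.2092*l^5 - 7.0972*l^4 + 4.5485*l^3 + 13.9219*l^2 - 9.7416*l + 4.298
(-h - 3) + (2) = -h - 1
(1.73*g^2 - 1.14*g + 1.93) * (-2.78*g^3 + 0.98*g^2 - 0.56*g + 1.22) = -4.8094*g^5 + 4.8646*g^4 - 7.4514*g^3 + 4.6404*g^2 - 2.4716*g + 2.3546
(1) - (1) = 0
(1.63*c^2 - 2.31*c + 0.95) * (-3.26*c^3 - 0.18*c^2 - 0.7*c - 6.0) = -5.3138*c^5 + 7.2372*c^4 - 3.8222*c^3 - 8.334*c^2 + 13.195*c - 5.7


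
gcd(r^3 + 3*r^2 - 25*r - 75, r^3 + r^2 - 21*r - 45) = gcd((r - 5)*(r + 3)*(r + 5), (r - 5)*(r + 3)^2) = r^2 - 2*r - 15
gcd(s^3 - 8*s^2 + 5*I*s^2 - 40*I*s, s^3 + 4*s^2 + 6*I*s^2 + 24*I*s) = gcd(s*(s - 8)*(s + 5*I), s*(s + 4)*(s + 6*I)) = s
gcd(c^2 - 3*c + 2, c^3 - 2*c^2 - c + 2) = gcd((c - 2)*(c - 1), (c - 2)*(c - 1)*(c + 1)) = c^2 - 3*c + 2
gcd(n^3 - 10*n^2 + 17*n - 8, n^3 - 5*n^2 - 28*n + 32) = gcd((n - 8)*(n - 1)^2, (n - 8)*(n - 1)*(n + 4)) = n^2 - 9*n + 8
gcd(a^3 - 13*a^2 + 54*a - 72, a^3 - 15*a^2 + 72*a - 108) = a^2 - 9*a + 18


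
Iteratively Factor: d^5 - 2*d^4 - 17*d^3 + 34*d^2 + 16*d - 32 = (d - 2)*(d^4 - 17*d^2 + 16) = (d - 4)*(d - 2)*(d^3 + 4*d^2 - d - 4) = (d - 4)*(d - 2)*(d + 1)*(d^2 + 3*d - 4) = (d - 4)*(d - 2)*(d + 1)*(d + 4)*(d - 1)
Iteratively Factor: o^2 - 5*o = (o)*(o - 5)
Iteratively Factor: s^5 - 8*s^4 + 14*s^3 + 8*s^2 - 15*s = (s + 1)*(s^4 - 9*s^3 + 23*s^2 - 15*s) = (s - 1)*(s + 1)*(s^3 - 8*s^2 + 15*s) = (s - 3)*(s - 1)*(s + 1)*(s^2 - 5*s) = s*(s - 3)*(s - 1)*(s + 1)*(s - 5)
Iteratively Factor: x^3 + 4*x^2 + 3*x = (x + 3)*(x^2 + x) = (x + 1)*(x + 3)*(x)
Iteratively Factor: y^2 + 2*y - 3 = (y - 1)*(y + 3)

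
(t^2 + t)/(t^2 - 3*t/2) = 2*(t + 1)/(2*t - 3)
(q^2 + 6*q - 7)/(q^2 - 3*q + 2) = (q + 7)/(q - 2)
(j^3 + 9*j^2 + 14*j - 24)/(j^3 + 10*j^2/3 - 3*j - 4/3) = 3*(j + 6)/(3*j + 1)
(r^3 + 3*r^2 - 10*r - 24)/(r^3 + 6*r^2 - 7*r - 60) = (r + 2)/(r + 5)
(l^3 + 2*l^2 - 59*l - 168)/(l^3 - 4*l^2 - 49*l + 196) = (l^2 - 5*l - 24)/(l^2 - 11*l + 28)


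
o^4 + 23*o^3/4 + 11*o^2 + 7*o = o*(o + 7/4)*(o + 2)^2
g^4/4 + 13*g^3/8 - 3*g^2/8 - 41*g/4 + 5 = (g/4 + 1)*(g - 2)*(g - 1/2)*(g + 5)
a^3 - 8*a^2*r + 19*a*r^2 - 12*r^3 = (a - 4*r)*(a - 3*r)*(a - r)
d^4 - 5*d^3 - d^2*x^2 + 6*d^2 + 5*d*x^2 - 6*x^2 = (d - 3)*(d - 2)*(d - x)*(d + x)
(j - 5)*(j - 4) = j^2 - 9*j + 20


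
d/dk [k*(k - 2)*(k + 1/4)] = 3*k^2 - 7*k/2 - 1/2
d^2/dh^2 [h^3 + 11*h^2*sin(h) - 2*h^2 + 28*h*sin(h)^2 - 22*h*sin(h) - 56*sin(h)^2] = -11*h^2*sin(h) + 22*h*sin(h) + 44*h*cos(h) + 56*h*cos(2*h) + 6*h + 22*sin(h) + 56*sin(2*h) - 44*cos(h) - 112*cos(2*h) - 4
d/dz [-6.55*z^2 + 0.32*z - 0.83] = 0.32 - 13.1*z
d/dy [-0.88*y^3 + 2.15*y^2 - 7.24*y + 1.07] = -2.64*y^2 + 4.3*y - 7.24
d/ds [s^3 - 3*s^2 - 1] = 3*s*(s - 2)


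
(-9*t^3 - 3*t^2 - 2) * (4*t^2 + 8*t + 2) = -36*t^5 - 84*t^4 - 42*t^3 - 14*t^2 - 16*t - 4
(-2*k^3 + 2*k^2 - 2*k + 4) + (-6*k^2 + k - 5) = -2*k^3 - 4*k^2 - k - 1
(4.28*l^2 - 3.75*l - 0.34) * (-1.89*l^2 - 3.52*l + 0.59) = -8.0892*l^4 - 7.9781*l^3 + 16.3678*l^2 - 1.0157*l - 0.2006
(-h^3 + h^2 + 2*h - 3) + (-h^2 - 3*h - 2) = -h^3 - h - 5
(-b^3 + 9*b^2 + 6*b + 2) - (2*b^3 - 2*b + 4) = -3*b^3 + 9*b^2 + 8*b - 2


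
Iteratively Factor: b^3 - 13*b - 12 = (b + 1)*(b^2 - b - 12) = (b + 1)*(b + 3)*(b - 4)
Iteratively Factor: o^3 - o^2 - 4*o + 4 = (o - 1)*(o^2 - 4) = (o - 1)*(o + 2)*(o - 2)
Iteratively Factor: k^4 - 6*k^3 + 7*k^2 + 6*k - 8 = (k - 1)*(k^3 - 5*k^2 + 2*k + 8) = (k - 4)*(k - 1)*(k^2 - k - 2) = (k - 4)*(k - 1)*(k + 1)*(k - 2)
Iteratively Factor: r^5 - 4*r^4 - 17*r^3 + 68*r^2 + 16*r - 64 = (r - 4)*(r^4 - 17*r^2 + 16) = (r - 4)*(r + 4)*(r^3 - 4*r^2 - r + 4) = (r - 4)*(r + 1)*(r + 4)*(r^2 - 5*r + 4) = (r - 4)^2*(r + 1)*(r + 4)*(r - 1)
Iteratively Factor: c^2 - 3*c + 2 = (c - 1)*(c - 2)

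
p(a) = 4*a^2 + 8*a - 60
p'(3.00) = 32.00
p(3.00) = 0.00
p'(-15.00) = -112.00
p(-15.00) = 720.00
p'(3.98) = 39.84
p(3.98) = 35.20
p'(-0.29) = 5.68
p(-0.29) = -61.98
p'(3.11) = 32.88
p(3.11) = 3.57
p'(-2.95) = -15.60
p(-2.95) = -48.79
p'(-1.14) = -1.12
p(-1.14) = -63.92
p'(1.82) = 22.56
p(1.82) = -32.19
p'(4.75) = 46.00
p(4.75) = 68.25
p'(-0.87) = 1.04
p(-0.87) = -63.93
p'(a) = 8*a + 8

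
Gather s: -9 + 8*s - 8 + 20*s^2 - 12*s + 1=20*s^2 - 4*s - 16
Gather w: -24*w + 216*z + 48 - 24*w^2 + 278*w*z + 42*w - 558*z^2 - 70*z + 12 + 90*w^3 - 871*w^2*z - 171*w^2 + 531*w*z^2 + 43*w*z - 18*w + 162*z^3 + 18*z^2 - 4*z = 90*w^3 + w^2*(-871*z - 195) + w*(531*z^2 + 321*z) + 162*z^3 - 540*z^2 + 142*z + 60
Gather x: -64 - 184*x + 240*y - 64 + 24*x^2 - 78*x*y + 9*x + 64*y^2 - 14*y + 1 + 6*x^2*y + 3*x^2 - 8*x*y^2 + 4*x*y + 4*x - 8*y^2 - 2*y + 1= x^2*(6*y + 27) + x*(-8*y^2 - 74*y - 171) + 56*y^2 + 224*y - 126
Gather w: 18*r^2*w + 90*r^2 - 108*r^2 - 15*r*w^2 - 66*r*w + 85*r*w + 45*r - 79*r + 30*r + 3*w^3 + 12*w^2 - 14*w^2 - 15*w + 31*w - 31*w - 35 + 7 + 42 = -18*r^2 - 4*r + 3*w^3 + w^2*(-15*r - 2) + w*(18*r^2 + 19*r - 15) + 14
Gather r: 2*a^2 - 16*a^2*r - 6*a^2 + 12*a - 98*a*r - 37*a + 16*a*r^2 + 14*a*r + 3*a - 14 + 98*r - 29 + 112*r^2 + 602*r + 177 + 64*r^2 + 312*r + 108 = -4*a^2 - 22*a + r^2*(16*a + 176) + r*(-16*a^2 - 84*a + 1012) + 242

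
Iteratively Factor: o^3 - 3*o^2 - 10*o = (o)*(o^2 - 3*o - 10) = o*(o - 5)*(o + 2)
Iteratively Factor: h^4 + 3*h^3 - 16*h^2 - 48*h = (h)*(h^3 + 3*h^2 - 16*h - 48) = h*(h - 4)*(h^2 + 7*h + 12) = h*(h - 4)*(h + 4)*(h + 3)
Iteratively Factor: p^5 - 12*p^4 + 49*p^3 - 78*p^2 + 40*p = (p - 1)*(p^4 - 11*p^3 + 38*p^2 - 40*p) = (p - 5)*(p - 1)*(p^3 - 6*p^2 + 8*p) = p*(p - 5)*(p - 1)*(p^2 - 6*p + 8) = p*(p - 5)*(p - 2)*(p - 1)*(p - 4)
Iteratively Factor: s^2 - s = (s - 1)*(s)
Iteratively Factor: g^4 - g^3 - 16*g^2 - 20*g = (g - 5)*(g^3 + 4*g^2 + 4*g) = (g - 5)*(g + 2)*(g^2 + 2*g) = (g - 5)*(g + 2)^2*(g)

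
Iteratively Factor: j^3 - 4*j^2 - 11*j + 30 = (j - 5)*(j^2 + j - 6) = (j - 5)*(j + 3)*(j - 2)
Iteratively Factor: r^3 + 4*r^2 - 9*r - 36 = (r + 3)*(r^2 + r - 12) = (r - 3)*(r + 3)*(r + 4)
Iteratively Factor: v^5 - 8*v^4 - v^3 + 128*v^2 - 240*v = (v + 4)*(v^4 - 12*v^3 + 47*v^2 - 60*v) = v*(v + 4)*(v^3 - 12*v^2 + 47*v - 60) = v*(v - 3)*(v + 4)*(v^2 - 9*v + 20) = v*(v - 4)*(v - 3)*(v + 4)*(v - 5)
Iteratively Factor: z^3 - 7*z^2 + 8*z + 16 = (z - 4)*(z^2 - 3*z - 4) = (z - 4)^2*(z + 1)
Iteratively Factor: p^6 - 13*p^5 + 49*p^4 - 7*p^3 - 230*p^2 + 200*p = (p - 5)*(p^5 - 8*p^4 + 9*p^3 + 38*p^2 - 40*p) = (p - 5)^2*(p^4 - 3*p^3 - 6*p^2 + 8*p) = (p - 5)^2*(p - 1)*(p^3 - 2*p^2 - 8*p) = (p - 5)^2*(p - 4)*(p - 1)*(p^2 + 2*p) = (p - 5)^2*(p - 4)*(p - 1)*(p + 2)*(p)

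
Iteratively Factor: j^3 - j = (j + 1)*(j^2 - j) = (j - 1)*(j + 1)*(j)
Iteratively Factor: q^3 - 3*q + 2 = (q + 2)*(q^2 - 2*q + 1) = (q - 1)*(q + 2)*(q - 1)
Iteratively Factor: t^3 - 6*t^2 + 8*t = (t - 4)*(t^2 - 2*t) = t*(t - 4)*(t - 2)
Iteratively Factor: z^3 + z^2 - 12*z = (z - 3)*(z^2 + 4*z) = (z - 3)*(z + 4)*(z)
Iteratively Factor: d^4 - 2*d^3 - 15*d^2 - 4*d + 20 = (d - 5)*(d^3 + 3*d^2 - 4) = (d - 5)*(d + 2)*(d^2 + d - 2) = (d - 5)*(d + 2)^2*(d - 1)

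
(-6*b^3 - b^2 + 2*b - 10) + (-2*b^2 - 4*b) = -6*b^3 - 3*b^2 - 2*b - 10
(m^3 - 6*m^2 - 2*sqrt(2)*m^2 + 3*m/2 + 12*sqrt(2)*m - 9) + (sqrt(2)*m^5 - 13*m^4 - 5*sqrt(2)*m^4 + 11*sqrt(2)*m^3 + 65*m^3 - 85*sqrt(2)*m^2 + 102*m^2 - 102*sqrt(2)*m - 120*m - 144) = sqrt(2)*m^5 - 13*m^4 - 5*sqrt(2)*m^4 + 11*sqrt(2)*m^3 + 66*m^3 - 87*sqrt(2)*m^2 + 96*m^2 - 90*sqrt(2)*m - 237*m/2 - 153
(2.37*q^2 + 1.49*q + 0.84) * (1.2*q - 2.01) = 2.844*q^3 - 2.9757*q^2 - 1.9869*q - 1.6884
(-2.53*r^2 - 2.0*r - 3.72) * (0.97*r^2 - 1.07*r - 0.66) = -2.4541*r^4 + 0.7671*r^3 + 0.2014*r^2 + 5.3004*r + 2.4552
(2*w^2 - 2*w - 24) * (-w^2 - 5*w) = -2*w^4 - 8*w^3 + 34*w^2 + 120*w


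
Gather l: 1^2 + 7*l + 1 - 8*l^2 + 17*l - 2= -8*l^2 + 24*l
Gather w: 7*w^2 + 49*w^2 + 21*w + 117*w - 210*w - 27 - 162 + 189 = 56*w^2 - 72*w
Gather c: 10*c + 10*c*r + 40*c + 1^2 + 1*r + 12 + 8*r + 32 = c*(10*r + 50) + 9*r + 45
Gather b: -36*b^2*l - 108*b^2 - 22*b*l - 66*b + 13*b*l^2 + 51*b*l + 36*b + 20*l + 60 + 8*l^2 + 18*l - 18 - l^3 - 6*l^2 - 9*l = b^2*(-36*l - 108) + b*(13*l^2 + 29*l - 30) - l^3 + 2*l^2 + 29*l + 42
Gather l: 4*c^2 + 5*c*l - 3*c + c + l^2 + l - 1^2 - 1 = 4*c^2 - 2*c + l^2 + l*(5*c + 1) - 2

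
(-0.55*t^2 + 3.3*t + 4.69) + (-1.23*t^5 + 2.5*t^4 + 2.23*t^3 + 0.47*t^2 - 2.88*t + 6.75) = -1.23*t^5 + 2.5*t^4 + 2.23*t^3 - 0.0800000000000001*t^2 + 0.42*t + 11.44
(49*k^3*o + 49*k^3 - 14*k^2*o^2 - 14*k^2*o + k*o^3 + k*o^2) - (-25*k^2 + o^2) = 49*k^3*o + 49*k^3 - 14*k^2*o^2 - 14*k^2*o + 25*k^2 + k*o^3 + k*o^2 - o^2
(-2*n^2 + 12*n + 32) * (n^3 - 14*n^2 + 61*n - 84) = -2*n^5 + 40*n^4 - 258*n^3 + 452*n^2 + 944*n - 2688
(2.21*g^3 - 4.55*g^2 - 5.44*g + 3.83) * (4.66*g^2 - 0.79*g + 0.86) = 10.2986*g^5 - 22.9489*g^4 - 19.8553*g^3 + 18.2324*g^2 - 7.7041*g + 3.2938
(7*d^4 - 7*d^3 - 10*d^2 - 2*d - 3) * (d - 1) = 7*d^5 - 14*d^4 - 3*d^3 + 8*d^2 - d + 3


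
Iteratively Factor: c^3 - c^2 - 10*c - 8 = (c + 1)*(c^2 - 2*c - 8) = (c - 4)*(c + 1)*(c + 2)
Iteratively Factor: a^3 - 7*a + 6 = (a - 2)*(a^2 + 2*a - 3) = (a - 2)*(a + 3)*(a - 1)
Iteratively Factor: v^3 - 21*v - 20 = (v + 1)*(v^2 - v - 20) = (v + 1)*(v + 4)*(v - 5)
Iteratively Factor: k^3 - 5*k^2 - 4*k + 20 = (k + 2)*(k^2 - 7*k + 10) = (k - 2)*(k + 2)*(k - 5)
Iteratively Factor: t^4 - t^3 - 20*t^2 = (t)*(t^3 - t^2 - 20*t) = t*(t - 5)*(t^2 + 4*t) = t*(t - 5)*(t + 4)*(t)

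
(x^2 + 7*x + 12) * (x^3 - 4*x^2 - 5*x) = x^5 + 3*x^4 - 21*x^3 - 83*x^2 - 60*x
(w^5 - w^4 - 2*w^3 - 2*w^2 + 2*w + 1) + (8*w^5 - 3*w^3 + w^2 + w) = 9*w^5 - w^4 - 5*w^3 - w^2 + 3*w + 1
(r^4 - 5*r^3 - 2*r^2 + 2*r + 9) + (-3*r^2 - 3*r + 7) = r^4 - 5*r^3 - 5*r^2 - r + 16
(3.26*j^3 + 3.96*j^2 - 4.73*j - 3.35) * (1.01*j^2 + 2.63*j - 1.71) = 3.2926*j^5 + 12.5734*j^4 + 0.0629*j^3 - 22.595*j^2 - 0.722199999999999*j + 5.7285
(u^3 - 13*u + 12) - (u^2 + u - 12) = u^3 - u^2 - 14*u + 24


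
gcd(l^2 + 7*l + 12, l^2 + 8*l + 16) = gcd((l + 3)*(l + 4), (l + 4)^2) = l + 4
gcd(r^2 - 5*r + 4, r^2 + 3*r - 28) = r - 4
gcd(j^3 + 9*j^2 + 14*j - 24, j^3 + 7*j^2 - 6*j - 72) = j^2 + 10*j + 24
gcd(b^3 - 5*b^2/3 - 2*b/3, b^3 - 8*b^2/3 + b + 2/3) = b^2 - 5*b/3 - 2/3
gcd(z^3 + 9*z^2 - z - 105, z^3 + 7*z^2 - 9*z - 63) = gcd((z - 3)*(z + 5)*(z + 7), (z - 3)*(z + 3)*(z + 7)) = z^2 + 4*z - 21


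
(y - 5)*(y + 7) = y^2 + 2*y - 35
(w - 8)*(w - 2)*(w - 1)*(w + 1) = w^4 - 10*w^3 + 15*w^2 + 10*w - 16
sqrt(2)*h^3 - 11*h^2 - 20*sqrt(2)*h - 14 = (h - 7*sqrt(2))*(h + sqrt(2))*(sqrt(2)*h + 1)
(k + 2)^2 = k^2 + 4*k + 4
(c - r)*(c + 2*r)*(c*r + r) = c^3*r + c^2*r^2 + c^2*r - 2*c*r^3 + c*r^2 - 2*r^3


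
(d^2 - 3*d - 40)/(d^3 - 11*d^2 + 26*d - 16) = (d + 5)/(d^2 - 3*d + 2)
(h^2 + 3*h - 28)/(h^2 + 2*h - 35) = (h - 4)/(h - 5)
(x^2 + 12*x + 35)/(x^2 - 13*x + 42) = (x^2 + 12*x + 35)/(x^2 - 13*x + 42)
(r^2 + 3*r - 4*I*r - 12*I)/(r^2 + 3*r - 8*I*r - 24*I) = (r - 4*I)/(r - 8*I)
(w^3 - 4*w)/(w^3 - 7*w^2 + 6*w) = (w^2 - 4)/(w^2 - 7*w + 6)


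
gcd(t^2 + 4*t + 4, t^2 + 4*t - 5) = 1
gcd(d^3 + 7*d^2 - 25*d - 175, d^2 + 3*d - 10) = d + 5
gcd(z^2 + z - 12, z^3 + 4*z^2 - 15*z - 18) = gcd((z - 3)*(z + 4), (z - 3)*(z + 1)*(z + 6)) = z - 3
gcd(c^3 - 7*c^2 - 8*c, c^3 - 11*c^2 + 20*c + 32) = c^2 - 7*c - 8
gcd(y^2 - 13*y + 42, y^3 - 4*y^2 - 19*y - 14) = y - 7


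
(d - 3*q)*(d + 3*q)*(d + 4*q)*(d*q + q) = d^4*q + 4*d^3*q^2 + d^3*q - 9*d^2*q^3 + 4*d^2*q^2 - 36*d*q^4 - 9*d*q^3 - 36*q^4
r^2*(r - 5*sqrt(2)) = r^3 - 5*sqrt(2)*r^2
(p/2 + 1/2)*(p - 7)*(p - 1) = p^3/2 - 7*p^2/2 - p/2 + 7/2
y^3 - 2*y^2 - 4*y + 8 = (y - 2)^2*(y + 2)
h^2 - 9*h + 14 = (h - 7)*(h - 2)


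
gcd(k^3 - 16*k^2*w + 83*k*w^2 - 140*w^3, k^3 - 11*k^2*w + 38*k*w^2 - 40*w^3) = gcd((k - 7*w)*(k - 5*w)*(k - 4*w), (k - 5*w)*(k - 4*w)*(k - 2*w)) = k^2 - 9*k*w + 20*w^2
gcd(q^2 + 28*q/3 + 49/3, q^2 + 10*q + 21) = q + 7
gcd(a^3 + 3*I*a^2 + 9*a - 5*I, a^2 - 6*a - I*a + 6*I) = a - I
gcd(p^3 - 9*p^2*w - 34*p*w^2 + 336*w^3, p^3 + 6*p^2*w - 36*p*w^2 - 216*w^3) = p + 6*w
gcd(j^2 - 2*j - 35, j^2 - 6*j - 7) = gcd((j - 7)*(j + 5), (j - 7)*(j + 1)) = j - 7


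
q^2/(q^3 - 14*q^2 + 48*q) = q/(q^2 - 14*q + 48)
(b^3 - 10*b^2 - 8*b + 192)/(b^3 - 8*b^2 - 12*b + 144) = (b - 8)/(b - 6)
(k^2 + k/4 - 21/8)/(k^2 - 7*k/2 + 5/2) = (8*k^2 + 2*k - 21)/(4*(2*k^2 - 7*k + 5))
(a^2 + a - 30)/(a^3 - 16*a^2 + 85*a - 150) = (a + 6)/(a^2 - 11*a + 30)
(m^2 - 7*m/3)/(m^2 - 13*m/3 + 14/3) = m/(m - 2)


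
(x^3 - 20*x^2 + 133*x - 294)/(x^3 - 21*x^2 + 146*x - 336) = (x - 7)/(x - 8)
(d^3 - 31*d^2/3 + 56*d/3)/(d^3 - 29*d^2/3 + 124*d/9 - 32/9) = 3*d*(3*d - 7)/(9*d^2 - 15*d + 4)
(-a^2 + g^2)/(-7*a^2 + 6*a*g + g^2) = (a + g)/(7*a + g)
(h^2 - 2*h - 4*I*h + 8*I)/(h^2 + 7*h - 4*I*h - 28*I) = (h - 2)/(h + 7)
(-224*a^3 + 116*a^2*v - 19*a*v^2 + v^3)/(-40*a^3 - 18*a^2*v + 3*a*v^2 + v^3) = (56*a^2 - 15*a*v + v^2)/(10*a^2 + 7*a*v + v^2)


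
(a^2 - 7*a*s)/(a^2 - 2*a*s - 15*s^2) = a*(-a + 7*s)/(-a^2 + 2*a*s + 15*s^2)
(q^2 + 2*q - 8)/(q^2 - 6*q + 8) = (q + 4)/(q - 4)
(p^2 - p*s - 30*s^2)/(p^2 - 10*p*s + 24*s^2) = (p + 5*s)/(p - 4*s)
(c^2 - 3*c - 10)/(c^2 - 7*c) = (c^2 - 3*c - 10)/(c*(c - 7))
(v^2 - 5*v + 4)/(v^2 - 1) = (v - 4)/(v + 1)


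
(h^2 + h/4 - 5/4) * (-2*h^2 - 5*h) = -2*h^4 - 11*h^3/2 + 5*h^2/4 + 25*h/4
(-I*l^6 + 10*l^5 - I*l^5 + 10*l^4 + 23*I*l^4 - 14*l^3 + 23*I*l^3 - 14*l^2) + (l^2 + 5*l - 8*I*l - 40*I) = -I*l^6 + 10*l^5 - I*l^5 + 10*l^4 + 23*I*l^4 - 14*l^3 + 23*I*l^3 - 13*l^2 + 5*l - 8*I*l - 40*I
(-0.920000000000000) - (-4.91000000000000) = 3.99000000000000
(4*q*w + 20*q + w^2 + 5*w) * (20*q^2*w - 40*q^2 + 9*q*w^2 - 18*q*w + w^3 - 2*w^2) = 80*q^3*w^2 + 240*q^3*w - 800*q^3 + 56*q^2*w^3 + 168*q^2*w^2 - 560*q^2*w + 13*q*w^4 + 39*q*w^3 - 130*q*w^2 + w^5 + 3*w^4 - 10*w^3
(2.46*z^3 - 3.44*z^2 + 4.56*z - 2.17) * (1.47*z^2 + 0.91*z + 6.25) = 3.6162*z^5 - 2.8182*z^4 + 18.9478*z^3 - 20.5403*z^2 + 26.5253*z - 13.5625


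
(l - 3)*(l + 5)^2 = l^3 + 7*l^2 - 5*l - 75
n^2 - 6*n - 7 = (n - 7)*(n + 1)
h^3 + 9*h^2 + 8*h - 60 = (h - 2)*(h + 5)*(h + 6)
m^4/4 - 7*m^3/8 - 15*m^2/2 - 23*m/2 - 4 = (m/2 + 1)^2*(m - 8)*(m + 1/2)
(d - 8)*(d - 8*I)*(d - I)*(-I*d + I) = -I*d^4 - 9*d^3 + 9*I*d^3 + 81*d^2 - 72*d - 72*I*d + 64*I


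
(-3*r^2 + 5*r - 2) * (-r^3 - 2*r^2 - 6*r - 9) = 3*r^5 + r^4 + 10*r^3 + r^2 - 33*r + 18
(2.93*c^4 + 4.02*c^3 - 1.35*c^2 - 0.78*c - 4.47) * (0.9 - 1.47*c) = -4.3071*c^5 - 3.2724*c^4 + 5.6025*c^3 - 0.0684*c^2 + 5.8689*c - 4.023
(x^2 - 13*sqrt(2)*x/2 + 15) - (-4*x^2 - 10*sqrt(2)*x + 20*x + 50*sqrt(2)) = 5*x^2 - 20*x + 7*sqrt(2)*x/2 - 50*sqrt(2) + 15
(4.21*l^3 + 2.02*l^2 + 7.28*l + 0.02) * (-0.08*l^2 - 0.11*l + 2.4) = -0.3368*l^5 - 0.6247*l^4 + 9.2994*l^3 + 4.0456*l^2 + 17.4698*l + 0.048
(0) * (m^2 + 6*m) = 0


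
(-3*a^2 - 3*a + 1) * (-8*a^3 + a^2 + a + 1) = 24*a^5 + 21*a^4 - 14*a^3 - 5*a^2 - 2*a + 1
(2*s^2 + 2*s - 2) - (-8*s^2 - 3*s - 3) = 10*s^2 + 5*s + 1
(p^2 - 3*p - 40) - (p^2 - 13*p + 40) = 10*p - 80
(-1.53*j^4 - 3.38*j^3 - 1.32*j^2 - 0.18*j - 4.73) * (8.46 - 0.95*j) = 1.4535*j^5 - 9.7328*j^4 - 27.3408*j^3 - 10.9962*j^2 + 2.9707*j - 40.0158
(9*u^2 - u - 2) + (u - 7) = 9*u^2 - 9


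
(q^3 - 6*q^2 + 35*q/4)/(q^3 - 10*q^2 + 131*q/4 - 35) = q/(q - 4)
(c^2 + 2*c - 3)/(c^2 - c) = (c + 3)/c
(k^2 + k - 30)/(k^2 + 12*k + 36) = (k - 5)/(k + 6)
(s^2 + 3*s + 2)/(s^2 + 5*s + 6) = (s + 1)/(s + 3)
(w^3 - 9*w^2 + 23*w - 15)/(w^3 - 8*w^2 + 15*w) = (w - 1)/w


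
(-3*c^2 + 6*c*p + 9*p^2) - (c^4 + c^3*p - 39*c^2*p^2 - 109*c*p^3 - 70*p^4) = -c^4 - c^3*p + 39*c^2*p^2 - 3*c^2 + 109*c*p^3 + 6*c*p + 70*p^4 + 9*p^2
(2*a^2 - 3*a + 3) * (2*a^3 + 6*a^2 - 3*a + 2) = 4*a^5 + 6*a^4 - 18*a^3 + 31*a^2 - 15*a + 6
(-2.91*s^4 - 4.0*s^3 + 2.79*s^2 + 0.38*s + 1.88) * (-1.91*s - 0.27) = 5.5581*s^5 + 8.4257*s^4 - 4.2489*s^3 - 1.4791*s^2 - 3.6934*s - 0.5076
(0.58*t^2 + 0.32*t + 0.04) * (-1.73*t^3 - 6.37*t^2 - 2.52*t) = -1.0034*t^5 - 4.2482*t^4 - 3.5692*t^3 - 1.0612*t^2 - 0.1008*t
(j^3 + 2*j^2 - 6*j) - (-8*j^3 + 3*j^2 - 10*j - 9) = 9*j^3 - j^2 + 4*j + 9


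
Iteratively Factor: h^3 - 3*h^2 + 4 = (h - 2)*(h^2 - h - 2) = (h - 2)^2*(h + 1)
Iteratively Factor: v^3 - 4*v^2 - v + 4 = (v - 1)*(v^2 - 3*v - 4) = (v - 4)*(v - 1)*(v + 1)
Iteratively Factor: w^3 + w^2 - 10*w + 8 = (w - 2)*(w^2 + 3*w - 4) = (w - 2)*(w - 1)*(w + 4)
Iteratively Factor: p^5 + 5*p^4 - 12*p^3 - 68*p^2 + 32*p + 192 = (p + 4)*(p^4 + p^3 - 16*p^2 - 4*p + 48) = (p + 2)*(p + 4)*(p^3 - p^2 - 14*p + 24) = (p + 2)*(p + 4)^2*(p^2 - 5*p + 6) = (p - 3)*(p + 2)*(p + 4)^2*(p - 2)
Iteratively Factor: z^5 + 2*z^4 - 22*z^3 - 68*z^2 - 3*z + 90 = (z - 1)*(z^4 + 3*z^3 - 19*z^2 - 87*z - 90) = (z - 1)*(z + 3)*(z^3 - 19*z - 30) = (z - 1)*(z + 2)*(z + 3)*(z^2 - 2*z - 15) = (z - 1)*(z + 2)*(z + 3)^2*(z - 5)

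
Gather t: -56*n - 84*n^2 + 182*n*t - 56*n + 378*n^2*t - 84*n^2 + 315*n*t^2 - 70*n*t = -168*n^2 + 315*n*t^2 - 112*n + t*(378*n^2 + 112*n)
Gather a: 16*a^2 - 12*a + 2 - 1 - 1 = 16*a^2 - 12*a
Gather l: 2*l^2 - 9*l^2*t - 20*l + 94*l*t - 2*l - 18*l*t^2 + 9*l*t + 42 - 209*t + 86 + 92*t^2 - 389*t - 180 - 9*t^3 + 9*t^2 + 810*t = l^2*(2 - 9*t) + l*(-18*t^2 + 103*t - 22) - 9*t^3 + 101*t^2 + 212*t - 52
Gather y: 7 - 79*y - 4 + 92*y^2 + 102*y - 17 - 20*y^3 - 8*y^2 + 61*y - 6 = -20*y^3 + 84*y^2 + 84*y - 20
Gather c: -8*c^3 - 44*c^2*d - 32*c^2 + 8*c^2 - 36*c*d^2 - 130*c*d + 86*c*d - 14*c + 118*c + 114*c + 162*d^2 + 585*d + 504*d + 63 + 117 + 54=-8*c^3 + c^2*(-44*d - 24) + c*(-36*d^2 - 44*d + 218) + 162*d^2 + 1089*d + 234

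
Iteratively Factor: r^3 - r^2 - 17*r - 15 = (r + 3)*(r^2 - 4*r - 5) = (r + 1)*(r + 3)*(r - 5)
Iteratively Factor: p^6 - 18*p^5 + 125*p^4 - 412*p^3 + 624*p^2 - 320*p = (p - 4)*(p^5 - 14*p^4 + 69*p^3 - 136*p^2 + 80*p) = (p - 4)^2*(p^4 - 10*p^3 + 29*p^2 - 20*p) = (p - 4)^3*(p^3 - 6*p^2 + 5*p) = (p - 5)*(p - 4)^3*(p^2 - p) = p*(p - 5)*(p - 4)^3*(p - 1)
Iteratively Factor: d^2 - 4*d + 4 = (d - 2)*(d - 2)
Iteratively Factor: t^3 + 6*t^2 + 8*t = (t)*(t^2 + 6*t + 8) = t*(t + 2)*(t + 4)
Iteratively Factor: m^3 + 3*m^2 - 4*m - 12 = (m - 2)*(m^2 + 5*m + 6) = (m - 2)*(m + 2)*(m + 3)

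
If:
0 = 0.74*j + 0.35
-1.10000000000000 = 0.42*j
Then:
No Solution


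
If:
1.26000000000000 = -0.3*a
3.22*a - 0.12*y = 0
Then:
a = -4.20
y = -112.70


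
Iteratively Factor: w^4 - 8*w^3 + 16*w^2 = (w)*(w^3 - 8*w^2 + 16*w) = w^2*(w^2 - 8*w + 16) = w^2*(w - 4)*(w - 4)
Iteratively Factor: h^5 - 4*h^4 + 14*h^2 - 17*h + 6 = (h - 1)*(h^4 - 3*h^3 - 3*h^2 + 11*h - 6) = (h - 1)^2*(h^3 - 2*h^2 - 5*h + 6) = (h - 1)^2*(h + 2)*(h^2 - 4*h + 3) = (h - 1)^3*(h + 2)*(h - 3)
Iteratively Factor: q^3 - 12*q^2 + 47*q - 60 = (q - 4)*(q^2 - 8*q + 15) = (q - 4)*(q - 3)*(q - 5)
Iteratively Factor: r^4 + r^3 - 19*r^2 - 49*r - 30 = (r - 5)*(r^3 + 6*r^2 + 11*r + 6) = (r - 5)*(r + 3)*(r^2 + 3*r + 2) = (r - 5)*(r + 1)*(r + 3)*(r + 2)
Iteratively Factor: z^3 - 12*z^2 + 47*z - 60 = (z - 5)*(z^2 - 7*z + 12) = (z - 5)*(z - 4)*(z - 3)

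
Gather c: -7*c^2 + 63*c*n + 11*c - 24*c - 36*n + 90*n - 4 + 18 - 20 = -7*c^2 + c*(63*n - 13) + 54*n - 6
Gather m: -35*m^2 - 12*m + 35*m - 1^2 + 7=-35*m^2 + 23*m + 6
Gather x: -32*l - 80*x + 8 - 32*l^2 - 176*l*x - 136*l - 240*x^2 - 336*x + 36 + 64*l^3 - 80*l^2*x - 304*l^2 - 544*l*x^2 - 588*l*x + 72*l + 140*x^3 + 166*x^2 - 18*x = 64*l^3 - 336*l^2 - 96*l + 140*x^3 + x^2*(-544*l - 74) + x*(-80*l^2 - 764*l - 434) + 44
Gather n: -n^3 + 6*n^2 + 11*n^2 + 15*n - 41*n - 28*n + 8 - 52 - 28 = -n^3 + 17*n^2 - 54*n - 72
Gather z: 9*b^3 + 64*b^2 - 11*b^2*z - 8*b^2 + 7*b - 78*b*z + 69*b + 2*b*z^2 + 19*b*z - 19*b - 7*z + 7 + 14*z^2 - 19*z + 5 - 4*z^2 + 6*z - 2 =9*b^3 + 56*b^2 + 57*b + z^2*(2*b + 10) + z*(-11*b^2 - 59*b - 20) + 10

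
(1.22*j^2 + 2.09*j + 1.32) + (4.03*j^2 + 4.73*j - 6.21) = 5.25*j^2 + 6.82*j - 4.89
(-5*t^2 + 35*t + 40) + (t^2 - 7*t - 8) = -4*t^2 + 28*t + 32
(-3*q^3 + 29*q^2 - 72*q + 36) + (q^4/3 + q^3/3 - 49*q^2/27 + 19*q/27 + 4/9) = q^4/3 - 8*q^3/3 + 734*q^2/27 - 1925*q/27 + 328/9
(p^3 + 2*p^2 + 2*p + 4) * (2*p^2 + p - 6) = 2*p^5 + 5*p^4 - 2*p^2 - 8*p - 24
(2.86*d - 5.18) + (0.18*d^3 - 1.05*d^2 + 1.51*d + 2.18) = 0.18*d^3 - 1.05*d^2 + 4.37*d - 3.0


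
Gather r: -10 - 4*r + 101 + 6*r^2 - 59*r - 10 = 6*r^2 - 63*r + 81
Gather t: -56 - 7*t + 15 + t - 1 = -6*t - 42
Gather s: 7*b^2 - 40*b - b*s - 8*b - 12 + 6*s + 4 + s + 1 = 7*b^2 - 48*b + s*(7 - b) - 7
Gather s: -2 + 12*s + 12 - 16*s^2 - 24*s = -16*s^2 - 12*s + 10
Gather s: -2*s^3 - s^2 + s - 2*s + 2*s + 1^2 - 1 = -2*s^3 - s^2 + s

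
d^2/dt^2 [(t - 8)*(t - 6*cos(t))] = 2*(3*t - 24)*cos(t) + 12*sin(t) + 2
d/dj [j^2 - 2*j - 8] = 2*j - 2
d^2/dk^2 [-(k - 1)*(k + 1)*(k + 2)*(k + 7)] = -12*k^2 - 54*k - 26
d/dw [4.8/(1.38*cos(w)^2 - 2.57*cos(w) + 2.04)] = (13.248*cos(w) - 12.336)*sin(w)/(1.38*cos(w)^2 - 2.57*cos(w) + 2.04)^2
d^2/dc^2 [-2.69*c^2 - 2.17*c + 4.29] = -5.38000000000000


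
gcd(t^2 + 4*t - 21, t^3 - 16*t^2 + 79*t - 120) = t - 3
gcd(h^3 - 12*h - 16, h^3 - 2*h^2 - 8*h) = h^2 - 2*h - 8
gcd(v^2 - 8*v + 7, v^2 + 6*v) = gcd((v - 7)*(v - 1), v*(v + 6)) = 1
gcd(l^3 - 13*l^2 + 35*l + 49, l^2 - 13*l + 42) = l - 7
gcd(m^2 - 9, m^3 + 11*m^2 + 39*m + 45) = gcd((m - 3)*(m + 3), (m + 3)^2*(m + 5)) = m + 3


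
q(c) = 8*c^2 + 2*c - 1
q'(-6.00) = -94.00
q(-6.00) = 275.00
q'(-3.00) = -46.00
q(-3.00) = 65.00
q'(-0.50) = -6.00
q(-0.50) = 0.00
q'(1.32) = 23.12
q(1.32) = 15.58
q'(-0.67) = -8.72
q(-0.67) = 1.25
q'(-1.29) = -18.64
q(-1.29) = 9.73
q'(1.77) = 30.32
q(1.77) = 27.60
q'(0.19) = 5.04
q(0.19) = -0.33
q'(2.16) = 36.56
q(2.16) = 40.64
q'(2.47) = 41.52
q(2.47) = 52.75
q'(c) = 16*c + 2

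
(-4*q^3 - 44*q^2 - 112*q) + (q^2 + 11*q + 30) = -4*q^3 - 43*q^2 - 101*q + 30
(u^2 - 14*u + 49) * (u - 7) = u^3 - 21*u^2 + 147*u - 343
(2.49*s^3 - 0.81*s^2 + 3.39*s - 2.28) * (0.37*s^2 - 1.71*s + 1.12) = 0.9213*s^5 - 4.5576*s^4 + 5.4282*s^3 - 7.5477*s^2 + 7.6956*s - 2.5536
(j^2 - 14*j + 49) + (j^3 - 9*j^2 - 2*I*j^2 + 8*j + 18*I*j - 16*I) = j^3 - 8*j^2 - 2*I*j^2 - 6*j + 18*I*j + 49 - 16*I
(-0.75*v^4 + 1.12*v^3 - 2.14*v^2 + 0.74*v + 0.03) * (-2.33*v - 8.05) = 1.7475*v^5 + 3.4279*v^4 - 4.0298*v^3 + 15.5028*v^2 - 6.0269*v - 0.2415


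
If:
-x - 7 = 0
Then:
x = -7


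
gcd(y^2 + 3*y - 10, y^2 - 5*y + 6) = y - 2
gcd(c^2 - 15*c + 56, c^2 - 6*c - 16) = c - 8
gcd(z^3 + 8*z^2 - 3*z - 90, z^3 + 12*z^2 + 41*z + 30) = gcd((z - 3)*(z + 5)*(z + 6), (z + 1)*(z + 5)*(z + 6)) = z^2 + 11*z + 30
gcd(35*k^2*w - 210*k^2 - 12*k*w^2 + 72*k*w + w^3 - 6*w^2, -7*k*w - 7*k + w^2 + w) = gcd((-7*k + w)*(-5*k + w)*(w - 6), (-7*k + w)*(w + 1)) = -7*k + w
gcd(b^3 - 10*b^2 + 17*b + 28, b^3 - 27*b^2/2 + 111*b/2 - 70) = b^2 - 11*b + 28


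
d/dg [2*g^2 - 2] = 4*g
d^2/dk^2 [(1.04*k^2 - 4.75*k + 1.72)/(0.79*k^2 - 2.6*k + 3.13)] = (-1.65663*k^3 - 8.98893599999998*k^2 + 49.27467*k - 42.185136)/(0.493039*k^6 - 4.86798*k^5 + 21.881499*k^4 - 56.15012*k^3 + 86.695053*k^2 - 76.41582*k + 30.664297)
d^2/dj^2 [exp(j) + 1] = exp(j)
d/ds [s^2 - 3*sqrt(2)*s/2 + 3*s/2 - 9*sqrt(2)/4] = 2*s - 3*sqrt(2)/2 + 3/2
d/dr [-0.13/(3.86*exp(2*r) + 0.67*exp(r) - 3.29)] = (1.0036*exp(r) + 0.0871)*exp(r)/(3.86*exp(2*r) + 0.67*exp(r) - 3.29)^2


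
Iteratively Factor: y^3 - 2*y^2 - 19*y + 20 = (y - 5)*(y^2 + 3*y - 4) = (y - 5)*(y + 4)*(y - 1)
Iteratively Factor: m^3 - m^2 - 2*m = (m - 2)*(m^2 + m) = (m - 2)*(m + 1)*(m)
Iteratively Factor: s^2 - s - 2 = (s - 2)*(s + 1)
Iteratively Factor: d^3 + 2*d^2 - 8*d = (d)*(d^2 + 2*d - 8) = d*(d + 4)*(d - 2)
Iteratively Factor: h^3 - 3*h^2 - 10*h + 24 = (h - 4)*(h^2 + h - 6) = (h - 4)*(h + 3)*(h - 2)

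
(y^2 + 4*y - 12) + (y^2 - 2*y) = 2*y^2 + 2*y - 12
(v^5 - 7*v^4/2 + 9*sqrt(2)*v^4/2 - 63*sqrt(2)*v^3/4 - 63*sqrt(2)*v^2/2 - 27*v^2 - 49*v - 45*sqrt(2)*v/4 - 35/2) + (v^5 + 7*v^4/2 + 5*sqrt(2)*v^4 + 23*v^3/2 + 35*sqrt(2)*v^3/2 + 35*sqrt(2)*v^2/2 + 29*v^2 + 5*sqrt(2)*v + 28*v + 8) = 2*v^5 + 19*sqrt(2)*v^4/2 + 7*sqrt(2)*v^3/4 + 23*v^3/2 - 14*sqrt(2)*v^2 + 2*v^2 - 21*v - 25*sqrt(2)*v/4 - 19/2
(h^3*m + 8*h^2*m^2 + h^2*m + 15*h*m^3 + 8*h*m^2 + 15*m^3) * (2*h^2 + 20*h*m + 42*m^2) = 2*h^5*m + 36*h^4*m^2 + 2*h^4*m + 232*h^3*m^3 + 36*h^3*m^2 + 636*h^2*m^4 + 232*h^2*m^3 + 630*h*m^5 + 636*h*m^4 + 630*m^5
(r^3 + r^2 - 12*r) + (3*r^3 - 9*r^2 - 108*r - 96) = 4*r^3 - 8*r^2 - 120*r - 96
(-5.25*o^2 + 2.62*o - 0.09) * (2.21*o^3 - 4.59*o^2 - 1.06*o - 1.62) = -11.6025*o^5 + 29.8877*o^4 - 6.6597*o^3 + 6.1409*o^2 - 4.149*o + 0.1458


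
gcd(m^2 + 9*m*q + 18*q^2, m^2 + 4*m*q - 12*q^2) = m + 6*q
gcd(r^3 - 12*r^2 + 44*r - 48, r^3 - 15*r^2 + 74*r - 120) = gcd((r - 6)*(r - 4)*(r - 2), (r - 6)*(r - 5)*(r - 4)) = r^2 - 10*r + 24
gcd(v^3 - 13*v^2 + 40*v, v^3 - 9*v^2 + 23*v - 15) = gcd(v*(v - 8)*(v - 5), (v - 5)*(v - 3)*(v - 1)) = v - 5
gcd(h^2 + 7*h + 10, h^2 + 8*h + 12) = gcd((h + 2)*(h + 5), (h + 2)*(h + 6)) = h + 2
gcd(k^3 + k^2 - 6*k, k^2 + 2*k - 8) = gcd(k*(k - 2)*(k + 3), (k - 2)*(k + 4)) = k - 2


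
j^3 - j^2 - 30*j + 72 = (j - 4)*(j - 3)*(j + 6)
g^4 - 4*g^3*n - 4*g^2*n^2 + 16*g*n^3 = g*(g - 4*n)*(g - 2*n)*(g + 2*n)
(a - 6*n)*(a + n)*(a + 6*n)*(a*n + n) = a^4*n + a^3*n^2 + a^3*n - 36*a^2*n^3 + a^2*n^2 - 36*a*n^4 - 36*a*n^3 - 36*n^4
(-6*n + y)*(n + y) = -6*n^2 - 5*n*y + y^2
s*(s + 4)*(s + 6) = s^3 + 10*s^2 + 24*s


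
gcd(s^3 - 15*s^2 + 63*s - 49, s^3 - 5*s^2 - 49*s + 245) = s - 7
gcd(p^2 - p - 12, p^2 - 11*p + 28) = p - 4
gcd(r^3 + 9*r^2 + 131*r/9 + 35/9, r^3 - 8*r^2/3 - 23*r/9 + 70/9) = r + 5/3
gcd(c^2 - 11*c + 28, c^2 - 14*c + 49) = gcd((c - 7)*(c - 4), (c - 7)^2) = c - 7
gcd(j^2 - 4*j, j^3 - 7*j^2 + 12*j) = j^2 - 4*j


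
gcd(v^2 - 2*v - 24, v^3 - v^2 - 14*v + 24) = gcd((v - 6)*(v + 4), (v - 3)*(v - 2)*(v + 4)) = v + 4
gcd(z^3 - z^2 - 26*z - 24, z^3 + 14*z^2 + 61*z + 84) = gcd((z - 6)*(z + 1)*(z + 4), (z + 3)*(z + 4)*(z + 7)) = z + 4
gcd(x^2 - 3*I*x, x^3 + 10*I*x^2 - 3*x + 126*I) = x - 3*I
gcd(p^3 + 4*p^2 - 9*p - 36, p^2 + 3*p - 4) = p + 4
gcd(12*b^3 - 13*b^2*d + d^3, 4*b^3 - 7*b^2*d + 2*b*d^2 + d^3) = 4*b^2 - 3*b*d - d^2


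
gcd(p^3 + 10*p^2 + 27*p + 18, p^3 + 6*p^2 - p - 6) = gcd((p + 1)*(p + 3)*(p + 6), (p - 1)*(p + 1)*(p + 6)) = p^2 + 7*p + 6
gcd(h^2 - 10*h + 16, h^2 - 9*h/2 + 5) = h - 2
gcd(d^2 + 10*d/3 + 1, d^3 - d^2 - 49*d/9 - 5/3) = d + 1/3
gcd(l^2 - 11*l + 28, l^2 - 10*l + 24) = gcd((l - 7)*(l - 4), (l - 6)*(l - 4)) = l - 4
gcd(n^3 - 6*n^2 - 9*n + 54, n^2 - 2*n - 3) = n - 3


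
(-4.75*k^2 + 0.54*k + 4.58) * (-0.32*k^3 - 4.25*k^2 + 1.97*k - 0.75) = 1.52*k^5 + 20.0147*k^4 - 13.1181*k^3 - 14.8387*k^2 + 8.6176*k - 3.435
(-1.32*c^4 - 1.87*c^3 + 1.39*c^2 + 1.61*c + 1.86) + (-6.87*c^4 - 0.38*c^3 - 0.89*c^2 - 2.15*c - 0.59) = -8.19*c^4 - 2.25*c^3 + 0.5*c^2 - 0.54*c + 1.27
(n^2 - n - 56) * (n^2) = n^4 - n^3 - 56*n^2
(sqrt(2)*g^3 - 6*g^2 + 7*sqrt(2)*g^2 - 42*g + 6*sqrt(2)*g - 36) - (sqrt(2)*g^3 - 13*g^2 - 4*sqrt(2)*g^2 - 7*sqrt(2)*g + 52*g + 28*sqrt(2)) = 7*g^2 + 11*sqrt(2)*g^2 - 94*g + 13*sqrt(2)*g - 28*sqrt(2) - 36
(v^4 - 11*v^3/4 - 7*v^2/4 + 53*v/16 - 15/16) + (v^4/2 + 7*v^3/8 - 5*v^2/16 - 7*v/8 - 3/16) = 3*v^4/2 - 15*v^3/8 - 33*v^2/16 + 39*v/16 - 9/8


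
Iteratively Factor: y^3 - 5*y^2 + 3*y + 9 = (y - 3)*(y^2 - 2*y - 3) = (y - 3)*(y + 1)*(y - 3)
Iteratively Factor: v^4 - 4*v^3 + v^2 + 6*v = (v)*(v^3 - 4*v^2 + v + 6) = v*(v - 2)*(v^2 - 2*v - 3) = v*(v - 3)*(v - 2)*(v + 1)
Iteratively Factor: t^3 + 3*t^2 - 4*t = (t - 1)*(t^2 + 4*t) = t*(t - 1)*(t + 4)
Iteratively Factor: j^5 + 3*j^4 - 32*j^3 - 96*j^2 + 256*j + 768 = (j - 4)*(j^4 + 7*j^3 - 4*j^2 - 112*j - 192) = (j - 4)*(j + 3)*(j^3 + 4*j^2 - 16*j - 64) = (j - 4)*(j + 3)*(j + 4)*(j^2 - 16) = (j - 4)*(j + 3)*(j + 4)^2*(j - 4)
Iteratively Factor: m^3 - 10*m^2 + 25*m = (m - 5)*(m^2 - 5*m) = (m - 5)^2*(m)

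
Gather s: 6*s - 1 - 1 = 6*s - 2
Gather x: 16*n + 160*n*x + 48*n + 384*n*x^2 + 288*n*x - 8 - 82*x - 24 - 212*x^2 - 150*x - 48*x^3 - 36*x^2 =64*n - 48*x^3 + x^2*(384*n - 248) + x*(448*n - 232) - 32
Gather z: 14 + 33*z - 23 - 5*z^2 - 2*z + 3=-5*z^2 + 31*z - 6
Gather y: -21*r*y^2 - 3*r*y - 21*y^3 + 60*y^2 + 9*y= -21*y^3 + y^2*(60 - 21*r) + y*(9 - 3*r)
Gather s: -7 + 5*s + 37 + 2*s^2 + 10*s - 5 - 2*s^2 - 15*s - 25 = 0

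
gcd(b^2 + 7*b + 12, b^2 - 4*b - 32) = b + 4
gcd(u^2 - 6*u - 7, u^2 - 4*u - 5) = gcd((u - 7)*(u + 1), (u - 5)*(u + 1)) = u + 1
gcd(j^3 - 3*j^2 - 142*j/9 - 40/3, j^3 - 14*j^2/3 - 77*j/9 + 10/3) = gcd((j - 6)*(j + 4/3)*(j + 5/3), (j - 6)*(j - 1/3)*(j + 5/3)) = j^2 - 13*j/3 - 10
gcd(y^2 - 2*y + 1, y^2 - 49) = 1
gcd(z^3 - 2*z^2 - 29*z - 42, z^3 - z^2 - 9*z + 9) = z + 3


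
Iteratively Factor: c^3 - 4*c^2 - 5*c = (c - 5)*(c^2 + c) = (c - 5)*(c + 1)*(c)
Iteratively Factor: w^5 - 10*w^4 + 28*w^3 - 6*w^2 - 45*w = (w + 1)*(w^4 - 11*w^3 + 39*w^2 - 45*w) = (w - 5)*(w + 1)*(w^3 - 6*w^2 + 9*w) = w*(w - 5)*(w + 1)*(w^2 - 6*w + 9) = w*(w - 5)*(w - 3)*(w + 1)*(w - 3)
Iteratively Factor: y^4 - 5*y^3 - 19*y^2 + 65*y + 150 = (y + 2)*(y^3 - 7*y^2 - 5*y + 75) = (y - 5)*(y + 2)*(y^2 - 2*y - 15) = (y - 5)^2*(y + 2)*(y + 3)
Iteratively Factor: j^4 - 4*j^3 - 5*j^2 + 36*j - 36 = (j - 2)*(j^3 - 2*j^2 - 9*j + 18) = (j - 2)*(j + 3)*(j^2 - 5*j + 6) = (j - 2)^2*(j + 3)*(j - 3)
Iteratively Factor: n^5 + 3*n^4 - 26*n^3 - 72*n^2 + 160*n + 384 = (n + 4)*(n^4 - n^3 - 22*n^2 + 16*n + 96) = (n + 4)^2*(n^3 - 5*n^2 - 2*n + 24) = (n - 4)*(n + 4)^2*(n^2 - n - 6) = (n - 4)*(n - 3)*(n + 4)^2*(n + 2)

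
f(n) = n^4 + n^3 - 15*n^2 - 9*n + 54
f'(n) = 4*n^3 + 3*n^2 - 30*n - 9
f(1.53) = 14.18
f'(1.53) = -33.55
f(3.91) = 82.99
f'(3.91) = 158.67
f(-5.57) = 428.49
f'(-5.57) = -440.06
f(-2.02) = 19.38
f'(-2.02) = 30.87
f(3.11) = 4.56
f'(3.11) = 47.04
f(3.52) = 33.60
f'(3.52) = 97.03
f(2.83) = -4.80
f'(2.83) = 20.79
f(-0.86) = 50.56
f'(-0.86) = 16.47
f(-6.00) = 648.00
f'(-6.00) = -585.00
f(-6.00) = 648.00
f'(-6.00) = -585.00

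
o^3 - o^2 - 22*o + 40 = (o - 4)*(o - 2)*(o + 5)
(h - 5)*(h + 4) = h^2 - h - 20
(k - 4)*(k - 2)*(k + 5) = k^3 - k^2 - 22*k + 40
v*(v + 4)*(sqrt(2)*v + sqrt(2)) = sqrt(2)*v^3 + 5*sqrt(2)*v^2 + 4*sqrt(2)*v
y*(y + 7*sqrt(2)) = y^2 + 7*sqrt(2)*y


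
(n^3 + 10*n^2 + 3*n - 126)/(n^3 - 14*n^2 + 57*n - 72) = (n^2 + 13*n + 42)/(n^2 - 11*n + 24)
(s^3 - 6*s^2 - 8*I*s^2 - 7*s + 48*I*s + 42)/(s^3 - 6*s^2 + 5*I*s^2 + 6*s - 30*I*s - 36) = (s - 7*I)/(s + 6*I)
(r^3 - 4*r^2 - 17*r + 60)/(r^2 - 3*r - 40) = (-r^3 + 4*r^2 + 17*r - 60)/(-r^2 + 3*r + 40)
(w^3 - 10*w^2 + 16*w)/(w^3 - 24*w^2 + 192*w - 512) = w*(w - 2)/(w^2 - 16*w + 64)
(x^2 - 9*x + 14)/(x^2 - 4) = (x - 7)/(x + 2)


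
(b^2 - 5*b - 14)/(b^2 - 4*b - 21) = (b + 2)/(b + 3)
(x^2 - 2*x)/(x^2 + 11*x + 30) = x*(x - 2)/(x^2 + 11*x + 30)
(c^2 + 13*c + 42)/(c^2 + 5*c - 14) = (c + 6)/(c - 2)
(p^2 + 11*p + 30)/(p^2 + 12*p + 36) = (p + 5)/(p + 6)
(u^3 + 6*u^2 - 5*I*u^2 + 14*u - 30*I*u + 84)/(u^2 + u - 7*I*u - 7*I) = (u^2 + 2*u*(3 + I) + 12*I)/(u + 1)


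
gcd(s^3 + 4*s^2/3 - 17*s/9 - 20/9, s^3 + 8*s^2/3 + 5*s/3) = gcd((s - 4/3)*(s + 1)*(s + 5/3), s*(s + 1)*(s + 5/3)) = s^2 + 8*s/3 + 5/3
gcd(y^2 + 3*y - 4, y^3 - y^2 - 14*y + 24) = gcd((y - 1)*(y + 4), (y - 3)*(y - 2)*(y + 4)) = y + 4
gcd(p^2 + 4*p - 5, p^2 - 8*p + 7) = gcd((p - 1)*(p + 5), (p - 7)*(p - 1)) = p - 1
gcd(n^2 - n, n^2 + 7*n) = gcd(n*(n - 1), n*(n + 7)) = n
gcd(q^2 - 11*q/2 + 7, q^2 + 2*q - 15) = 1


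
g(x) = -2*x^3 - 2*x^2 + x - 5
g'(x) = -6*x^2 - 4*x + 1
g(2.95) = -70.80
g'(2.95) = -63.02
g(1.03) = -8.28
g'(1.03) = -9.49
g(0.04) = -4.96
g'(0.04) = 0.83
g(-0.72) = -6.01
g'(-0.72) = 0.77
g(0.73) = -6.11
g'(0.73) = -5.12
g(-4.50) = 132.25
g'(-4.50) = -102.50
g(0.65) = -5.74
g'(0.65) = -4.14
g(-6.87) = 542.22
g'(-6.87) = -254.70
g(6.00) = -503.00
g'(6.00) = -239.00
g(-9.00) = 1282.00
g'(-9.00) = -449.00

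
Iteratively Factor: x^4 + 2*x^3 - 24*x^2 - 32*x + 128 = (x + 4)*(x^3 - 2*x^2 - 16*x + 32) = (x - 2)*(x + 4)*(x^2 - 16) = (x - 2)*(x + 4)^2*(x - 4)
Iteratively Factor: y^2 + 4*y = (y + 4)*(y)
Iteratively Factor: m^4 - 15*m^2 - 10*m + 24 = (m - 1)*(m^3 + m^2 - 14*m - 24) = (m - 4)*(m - 1)*(m^2 + 5*m + 6) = (m - 4)*(m - 1)*(m + 2)*(m + 3)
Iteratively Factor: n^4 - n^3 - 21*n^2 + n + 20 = (n + 1)*(n^3 - 2*n^2 - 19*n + 20) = (n - 1)*(n + 1)*(n^2 - n - 20) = (n - 5)*(n - 1)*(n + 1)*(n + 4)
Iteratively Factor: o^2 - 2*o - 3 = (o - 3)*(o + 1)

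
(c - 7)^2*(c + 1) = c^3 - 13*c^2 + 35*c + 49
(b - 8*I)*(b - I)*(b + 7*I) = b^3 - 2*I*b^2 + 55*b - 56*I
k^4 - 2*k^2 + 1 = (k - 1)^2*(k + 1)^2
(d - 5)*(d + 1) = d^2 - 4*d - 5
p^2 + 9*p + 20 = (p + 4)*(p + 5)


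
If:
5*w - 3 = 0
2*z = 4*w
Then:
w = 3/5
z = 6/5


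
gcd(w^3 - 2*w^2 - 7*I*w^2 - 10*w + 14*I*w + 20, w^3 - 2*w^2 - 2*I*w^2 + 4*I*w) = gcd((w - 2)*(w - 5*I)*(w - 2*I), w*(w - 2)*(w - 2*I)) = w^2 + w*(-2 - 2*I) + 4*I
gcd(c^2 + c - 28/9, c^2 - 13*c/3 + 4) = c - 4/3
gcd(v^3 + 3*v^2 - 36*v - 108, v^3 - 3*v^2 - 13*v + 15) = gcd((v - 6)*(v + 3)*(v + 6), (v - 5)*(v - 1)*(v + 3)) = v + 3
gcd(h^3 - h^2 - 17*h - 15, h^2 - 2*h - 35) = 1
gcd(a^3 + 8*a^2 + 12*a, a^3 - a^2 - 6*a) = a^2 + 2*a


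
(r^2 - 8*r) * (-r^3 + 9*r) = -r^5 + 8*r^4 + 9*r^3 - 72*r^2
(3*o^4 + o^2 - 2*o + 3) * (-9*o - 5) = -27*o^5 - 15*o^4 - 9*o^3 + 13*o^2 - 17*o - 15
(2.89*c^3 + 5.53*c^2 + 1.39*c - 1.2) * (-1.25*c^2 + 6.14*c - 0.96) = -3.6125*c^5 + 10.8321*c^4 + 29.4423*c^3 + 4.7258*c^2 - 8.7024*c + 1.152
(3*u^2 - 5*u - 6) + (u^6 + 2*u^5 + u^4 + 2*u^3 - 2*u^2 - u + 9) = u^6 + 2*u^5 + u^4 + 2*u^3 + u^2 - 6*u + 3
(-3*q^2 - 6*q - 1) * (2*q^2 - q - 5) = -6*q^4 - 9*q^3 + 19*q^2 + 31*q + 5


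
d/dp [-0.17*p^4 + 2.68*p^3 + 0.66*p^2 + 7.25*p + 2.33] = -0.68*p^3 + 8.04*p^2 + 1.32*p + 7.25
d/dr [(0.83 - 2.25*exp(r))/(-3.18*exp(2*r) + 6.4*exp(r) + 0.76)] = (-7.155*exp(2*r) + 5.2788*exp(r) - 7.022)*exp(r)/(10.1124*exp(4*r) - 40.704*exp(3*r) + 36.1264*exp(2*r) + 9.728*exp(r) + 0.5776)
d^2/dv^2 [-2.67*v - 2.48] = 0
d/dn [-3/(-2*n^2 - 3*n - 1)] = 3*(-4*n - 3)/(2*n^2 + 3*n + 1)^2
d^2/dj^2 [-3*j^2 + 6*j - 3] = -6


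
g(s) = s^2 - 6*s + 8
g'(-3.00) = -12.00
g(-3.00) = 35.00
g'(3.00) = 0.00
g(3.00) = -1.00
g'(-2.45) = -10.90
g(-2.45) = 28.70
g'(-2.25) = -10.50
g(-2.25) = 26.56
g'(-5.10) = -16.20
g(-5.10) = 64.61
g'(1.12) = -3.76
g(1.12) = 2.53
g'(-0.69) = -7.38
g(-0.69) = 12.62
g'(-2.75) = -11.50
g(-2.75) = 32.06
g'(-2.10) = -10.20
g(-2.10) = 25.01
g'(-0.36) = -6.72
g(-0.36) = 10.29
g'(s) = 2*s - 6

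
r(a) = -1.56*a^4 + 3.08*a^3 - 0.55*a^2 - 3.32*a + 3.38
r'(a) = -6.24*a^3 + 9.24*a^2 - 1.1*a - 3.32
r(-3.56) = -381.30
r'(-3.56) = 399.24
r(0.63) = 1.59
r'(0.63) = -1.91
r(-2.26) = -68.18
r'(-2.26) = 118.39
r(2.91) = -46.91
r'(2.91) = -82.04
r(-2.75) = -144.92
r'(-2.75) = 199.36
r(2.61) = -26.66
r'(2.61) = -54.19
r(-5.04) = -1394.75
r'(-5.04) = 1035.80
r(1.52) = -0.45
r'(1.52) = -5.56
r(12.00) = -27141.58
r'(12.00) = -9468.68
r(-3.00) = -201.13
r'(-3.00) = 251.62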